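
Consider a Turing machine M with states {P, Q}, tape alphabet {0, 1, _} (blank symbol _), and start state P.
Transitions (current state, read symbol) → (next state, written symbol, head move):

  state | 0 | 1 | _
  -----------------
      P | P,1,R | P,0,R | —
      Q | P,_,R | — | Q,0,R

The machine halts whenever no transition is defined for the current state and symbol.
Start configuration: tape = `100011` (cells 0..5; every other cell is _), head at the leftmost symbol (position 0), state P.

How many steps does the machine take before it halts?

6

state=P head=0 tape=[1]00011_   (P,1)→(P,0,R)
state=P head=1 tape=0[0]0011_   (P,0)→(P,1,R)
state=P head=2 tape=01[0]011_   (P,0)→(P,1,R)
state=P head=3 tape=011[0]11_   (P,0)→(P,1,R)
state=P head=4 tape=0111[1]1_   (P,1)→(P,0,R)
state=P head=5 tape=01110[1]_   (P,1)→(P,0,R)
state=P head=6 tape=011100[_]
M halts after 6 transitions.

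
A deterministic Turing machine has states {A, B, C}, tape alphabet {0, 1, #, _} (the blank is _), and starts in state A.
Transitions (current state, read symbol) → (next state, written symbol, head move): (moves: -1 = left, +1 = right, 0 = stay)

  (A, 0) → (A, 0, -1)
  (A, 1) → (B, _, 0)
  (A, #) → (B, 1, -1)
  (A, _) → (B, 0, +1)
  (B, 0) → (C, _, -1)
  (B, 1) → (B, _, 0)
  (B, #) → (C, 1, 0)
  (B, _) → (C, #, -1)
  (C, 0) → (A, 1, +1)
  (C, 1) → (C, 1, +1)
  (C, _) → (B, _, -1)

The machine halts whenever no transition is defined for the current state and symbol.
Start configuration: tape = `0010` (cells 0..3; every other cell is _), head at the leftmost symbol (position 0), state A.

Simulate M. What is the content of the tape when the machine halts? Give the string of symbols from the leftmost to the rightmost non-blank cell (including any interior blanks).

state=A head=0 tape=_[0]010   (A,0)→(A,0,-1)
state=A head=-1 tape=[_]0010   (A,_)→(B,0,+1)
state=B head=0 tape=0[0]010   (B,0)→(C,_,-1)
state=C head=-1 tape=[0]_010   (C,0)→(A,1,+1)
state=A head=0 tape=1[_]010   (A,_)→(B,0,+1)
state=B head=1 tape=10[0]10   (B,0)→(C,_,-1)
state=C head=0 tape=1[0]_10   (C,0)→(A,1,+1)
state=A head=1 tape=11[_]10   (A,_)→(B,0,+1)
state=B head=2 tape=110[1]0   (B,1)→(B,_,0)
state=B head=2 tape=110[_]0   (B,_)→(C,#,-1)
state=C head=1 tape=11[0]#0   (C,0)→(A,1,+1)
state=A head=2 tape=111[#]0   (A,#)→(B,1,-1)
state=B head=1 tape=11[1]10   (B,1)→(B,_,0)
state=B head=1 tape=11[_]10   (B,_)→(C,#,-1)
state=C head=0 tape=1[1]#10   (C,1)→(C,1,+1)
state=C head=1 tape=11[#]10
The non-blank tape span at halt is 11#10.

11#10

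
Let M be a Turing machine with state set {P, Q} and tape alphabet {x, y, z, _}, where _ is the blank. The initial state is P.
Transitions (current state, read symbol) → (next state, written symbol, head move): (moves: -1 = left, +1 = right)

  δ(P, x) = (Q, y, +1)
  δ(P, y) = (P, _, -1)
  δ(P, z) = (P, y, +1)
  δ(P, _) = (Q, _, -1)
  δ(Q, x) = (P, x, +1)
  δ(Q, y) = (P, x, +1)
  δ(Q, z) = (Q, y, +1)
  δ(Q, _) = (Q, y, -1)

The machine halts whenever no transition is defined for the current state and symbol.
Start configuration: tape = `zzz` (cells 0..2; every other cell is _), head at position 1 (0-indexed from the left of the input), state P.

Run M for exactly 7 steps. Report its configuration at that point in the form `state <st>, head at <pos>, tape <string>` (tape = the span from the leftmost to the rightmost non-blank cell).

state Q, head at 2, tape zyx

P | z[z]z_   read z → write y, move +1, go to P
P | zy[z]_   read z → write y, move +1, go to P
P | zyy[_]   read _ → write _, move -1, go to Q
Q | zy[y]_   read y → write x, move +1, go to P
P | zyx[_]   read _ → write _, move -1, go to Q
Q | zy[x]_   read x → write x, move +1, go to P
P | zyx[_]   read _ → write _, move -1, go to Q
Q | zy[x]_
After 7 steps: state Q, head at 2, tape zyx.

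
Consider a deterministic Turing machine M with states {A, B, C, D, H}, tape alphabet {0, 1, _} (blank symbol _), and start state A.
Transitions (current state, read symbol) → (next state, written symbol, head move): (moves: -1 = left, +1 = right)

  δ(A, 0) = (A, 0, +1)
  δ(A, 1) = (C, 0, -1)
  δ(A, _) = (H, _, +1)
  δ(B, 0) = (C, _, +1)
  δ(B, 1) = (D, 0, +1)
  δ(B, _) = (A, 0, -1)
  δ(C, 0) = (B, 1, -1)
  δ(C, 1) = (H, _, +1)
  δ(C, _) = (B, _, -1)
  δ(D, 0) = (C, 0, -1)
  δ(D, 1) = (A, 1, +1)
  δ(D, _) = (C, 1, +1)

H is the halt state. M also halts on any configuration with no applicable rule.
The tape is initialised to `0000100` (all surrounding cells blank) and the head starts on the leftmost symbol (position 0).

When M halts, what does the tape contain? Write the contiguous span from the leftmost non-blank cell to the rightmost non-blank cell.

state=A head=0 tape=[0]000100   (A,0)→(A,0,+1)
state=A head=1 tape=0[0]00100   (A,0)→(A,0,+1)
state=A head=2 tape=00[0]0100   (A,0)→(A,0,+1)
state=A head=3 tape=000[0]100   (A,0)→(A,0,+1)
state=A head=4 tape=0000[1]00   (A,1)→(C,0,-1)
state=C head=3 tape=000[0]000   (C,0)→(B,1,-1)
state=B head=2 tape=00[0]1000   (B,0)→(C,_,+1)
state=C head=3 tape=00_[1]000   (C,1)→(H,_,+1)
state=H head=4 tape=00__[0]00
The non-blank tape span at halt is 00__000.

00__000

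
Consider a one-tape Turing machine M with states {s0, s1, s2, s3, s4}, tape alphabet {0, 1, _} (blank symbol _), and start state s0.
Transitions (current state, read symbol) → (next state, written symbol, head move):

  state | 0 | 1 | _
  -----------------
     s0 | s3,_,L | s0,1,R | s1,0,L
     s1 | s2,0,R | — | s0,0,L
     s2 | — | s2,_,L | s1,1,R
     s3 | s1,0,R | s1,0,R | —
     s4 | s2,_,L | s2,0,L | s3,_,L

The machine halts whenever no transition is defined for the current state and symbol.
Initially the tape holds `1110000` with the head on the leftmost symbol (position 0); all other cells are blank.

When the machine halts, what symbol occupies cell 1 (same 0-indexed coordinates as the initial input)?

s0 | _[1]110000   read 1 → write 1, move R, go to s0
s0 | _1[1]10000   read 1 → write 1, move R, go to s0
s0 | _11[1]0000   read 1 → write 1, move R, go to s0
s0 | _111[0]000   read 0 → write _, move L, go to s3
s3 | _11[1]_000   read 1 → write 0, move R, go to s1
s1 | _110[_]000   read _ → write 0, move L, go to s0
s0 | _11[0]0000   read 0 → write _, move L, go to s3
s3 | _1[1]_0000   read 1 → write 0, move R, go to s1
s1 | _10[_]0000   read _ → write 0, move L, go to s0
s0 | _1[0]00000   read 0 → write _, move L, go to s3
s3 | _[1]_00000   read 1 → write 0, move R, go to s1
s1 | _0[_]00000   read _ → write 0, move L, go to s0
s0 | _[0]000000   read 0 → write _, move L, go to s3
s3 | [_]_000000
Cell 1 holds 0 when M halts.

0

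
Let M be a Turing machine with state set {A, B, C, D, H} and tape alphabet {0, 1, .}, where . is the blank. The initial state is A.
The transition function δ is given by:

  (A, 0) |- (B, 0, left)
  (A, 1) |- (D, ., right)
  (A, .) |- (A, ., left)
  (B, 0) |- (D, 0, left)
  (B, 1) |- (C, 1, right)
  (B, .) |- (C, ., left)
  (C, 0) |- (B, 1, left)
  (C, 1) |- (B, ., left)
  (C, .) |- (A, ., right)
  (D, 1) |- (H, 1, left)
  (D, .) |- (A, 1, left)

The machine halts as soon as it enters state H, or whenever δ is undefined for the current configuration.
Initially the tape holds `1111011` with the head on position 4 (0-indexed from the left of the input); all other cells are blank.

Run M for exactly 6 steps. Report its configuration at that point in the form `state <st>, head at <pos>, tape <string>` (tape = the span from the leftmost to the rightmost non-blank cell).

state C, head at 4, tape 1111.11

A | 1111[0]11   read 0 → write 0, move left, go to B
B | 111[1]011   read 1 → write 1, move right, go to C
C | 1111[0]11   read 0 → write 1, move left, go to B
B | 111[1]111   read 1 → write 1, move right, go to C
C | 1111[1]11   read 1 → write ., move left, go to B
B | 111[1].11   read 1 → write 1, move right, go to C
C | 1111[.]11
After 6 steps: state C, head at 4, tape 1111.11.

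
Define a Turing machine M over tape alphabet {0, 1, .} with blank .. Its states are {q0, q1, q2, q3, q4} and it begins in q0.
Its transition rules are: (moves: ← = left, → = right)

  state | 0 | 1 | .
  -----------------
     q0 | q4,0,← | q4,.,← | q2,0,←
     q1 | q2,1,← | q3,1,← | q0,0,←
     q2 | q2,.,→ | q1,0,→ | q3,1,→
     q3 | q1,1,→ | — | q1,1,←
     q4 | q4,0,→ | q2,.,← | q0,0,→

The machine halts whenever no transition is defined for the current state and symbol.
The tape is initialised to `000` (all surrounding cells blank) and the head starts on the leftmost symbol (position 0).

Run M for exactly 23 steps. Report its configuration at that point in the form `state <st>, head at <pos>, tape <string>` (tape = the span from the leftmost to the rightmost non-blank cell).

state q3, head at 5, tape 0000.111

q0 | .[0]00....   read 0 → write 0, move ←, go to q4
q4 | [.]000....   read . → write 0, move →, go to q0
q0 | 0[0]00....   read 0 → write 0, move ←, go to q4
q4 | [0]000....   read 0 → write 0, move →, go to q4
q4 | 0[0]00....   read 0 → write 0, move →, go to q4
q4 | 00[0]0....   read 0 → write 0, move →, go to q4
q4 | 000[0]....   read 0 → write 0, move →, go to q4
q4 | 0000[.]...   read . → write 0, move →, go to q0
q0 | 00000[.]..   read . → write 0, move ←, go to q2
q2 | 0000[0]0..   read 0 → write ., move →, go to q2
q2 | 0000.[0]..   read 0 → write ., move →, go to q2
q2 | 0000..[.].   read . → write 1, move →, go to q3
q3 | 0000..1[.]   read . → write 1, move ←, go to q1
q1 | 0000..[1]1   read 1 → write 1, move ←, go to q3
q3 | 0000.[.]11   read . → write 1, move ←, go to q1
q1 | 0000[.]111   read . → write 0, move ←, go to q0
q0 | 000[0]0111   read 0 → write 0, move ←, go to q4
q4 | 00[0]00111   read 0 → write 0, move →, go to q4
q4 | 000[0]0111   read 0 → write 0, move →, go to q4
q4 | 0000[0]111   read 0 → write 0, move →, go to q4
q4 | 00000[1]11   read 1 → write ., move ←, go to q2
q2 | 0000[0].11   read 0 → write ., move →, go to q2
q2 | 0000.[.]11   read . → write 1, move →, go to q3
q3 | 0000.1[1]1
After 23 steps: state q3, head at 5, tape 0000.111.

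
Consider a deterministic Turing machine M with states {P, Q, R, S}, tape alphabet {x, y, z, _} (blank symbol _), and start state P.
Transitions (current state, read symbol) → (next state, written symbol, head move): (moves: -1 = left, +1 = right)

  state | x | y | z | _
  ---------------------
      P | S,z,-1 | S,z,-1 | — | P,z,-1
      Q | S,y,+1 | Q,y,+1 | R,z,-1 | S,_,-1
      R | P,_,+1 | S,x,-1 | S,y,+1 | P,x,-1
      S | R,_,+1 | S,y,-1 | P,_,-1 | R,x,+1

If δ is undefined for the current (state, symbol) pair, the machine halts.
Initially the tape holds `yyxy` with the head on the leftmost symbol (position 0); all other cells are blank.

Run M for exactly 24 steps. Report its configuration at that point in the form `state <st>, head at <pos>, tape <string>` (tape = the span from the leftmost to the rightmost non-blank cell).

P | _[y]yxy_   read y → write z, move -1, go to S
S | [_]zyxy_   read _ → write x, move +1, go to R
R | x[z]yxy_   read z → write y, move +1, go to S
S | xy[y]xy_   read y → write y, move -1, go to S
S | x[y]yxy_   read y → write y, move -1, go to S
S | [x]yyxy_   read x → write _, move +1, go to R
R | _[y]yxy_   read y → write x, move -1, go to S
S | [_]xyxy_   read _ → write x, move +1, go to R
R | x[x]yxy_   read x → write _, move +1, go to P
P | x_[y]xy_   read y → write z, move -1, go to S
S | x[_]zxy_   read _ → write x, move +1, go to R
R | xx[z]xy_   read z → write y, move +1, go to S
S | xxy[x]y_   read x → write _, move +1, go to R
R | xxy_[y]_   read y → write x, move -1, go to S
S | xxy[_]x_   read _ → write x, move +1, go to R
R | xxyx[x]_   read x → write _, move +1, go to P
P | xxyx_[_]   read _ → write z, move -1, go to P
P | xxyx[_]z   read _ → write z, move -1, go to P
P | xxy[x]zz   read x → write z, move -1, go to S
S | xx[y]zzz   read y → write y, move -1, go to S
S | x[x]yzzz   read x → write _, move +1, go to R
R | x_[y]zzz   read y → write x, move -1, go to S
S | x[_]xzzz   read _ → write x, move +1, go to R
R | xx[x]zzz   read x → write _, move +1, go to P
P | xx_[z]zz
After 24 steps: state P, head at 2, tape xx_zzz.

state P, head at 2, tape xx_zzz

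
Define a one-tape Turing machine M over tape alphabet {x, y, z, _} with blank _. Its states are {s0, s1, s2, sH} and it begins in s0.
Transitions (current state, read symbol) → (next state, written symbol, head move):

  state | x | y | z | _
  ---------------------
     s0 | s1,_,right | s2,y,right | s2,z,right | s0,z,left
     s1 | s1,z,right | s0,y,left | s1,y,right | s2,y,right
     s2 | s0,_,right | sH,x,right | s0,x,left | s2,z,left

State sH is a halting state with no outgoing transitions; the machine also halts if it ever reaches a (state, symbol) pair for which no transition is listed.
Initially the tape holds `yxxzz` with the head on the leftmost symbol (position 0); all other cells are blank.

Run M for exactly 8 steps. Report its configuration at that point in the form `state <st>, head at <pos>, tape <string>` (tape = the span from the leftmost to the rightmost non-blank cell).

state=s0 head=0 tape=[y]xxzz__   (s0,y)→(s2,y,right)
state=s2 head=1 tape=y[x]xzz__   (s2,x)→(s0,_,right)
state=s0 head=2 tape=y_[x]zz__   (s0,x)→(s1,_,right)
state=s1 head=3 tape=y__[z]z__   (s1,z)→(s1,y,right)
state=s1 head=4 tape=y__y[z]__   (s1,z)→(s1,y,right)
state=s1 head=5 tape=y__yy[_]_   (s1,_)→(s2,y,right)
state=s2 head=6 tape=y__yyy[_]   (s2,_)→(s2,z,left)
state=s2 head=5 tape=y__yy[y]z   (s2,y)→(sH,x,right)
state=sH head=6 tape=y__yyx[z]
After 8 steps: state sH, head at 6, tape y__yyxz.

state sH, head at 6, tape y__yyxz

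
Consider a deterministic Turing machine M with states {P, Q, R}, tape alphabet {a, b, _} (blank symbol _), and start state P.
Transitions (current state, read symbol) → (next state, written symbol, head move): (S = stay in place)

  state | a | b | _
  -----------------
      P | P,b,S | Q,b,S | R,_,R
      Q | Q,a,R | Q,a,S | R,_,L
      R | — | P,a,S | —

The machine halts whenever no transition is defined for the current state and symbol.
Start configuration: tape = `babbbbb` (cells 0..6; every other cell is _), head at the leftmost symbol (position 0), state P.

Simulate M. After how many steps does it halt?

P | [b]abbbbb_   read b → write b, move S, go to Q
Q | [b]abbbbb_   read b → write a, move S, go to Q
Q | [a]abbbbb_   read a → write a, move R, go to Q
Q | a[a]bbbbb_   read a → write a, move R, go to Q
Q | aa[b]bbbb_   read b → write a, move S, go to Q
Q | aa[a]bbbb_   read a → write a, move R, go to Q
Q | aaa[b]bbb_   read b → write a, move S, go to Q
Q | aaa[a]bbb_   read a → write a, move R, go to Q
Q | aaaa[b]bb_   read b → write a, move S, go to Q
Q | aaaa[a]bb_   read a → write a, move R, go to Q
Q | aaaaa[b]b_   read b → write a, move S, go to Q
Q | aaaaa[a]b_   read a → write a, move R, go to Q
Q | aaaaaa[b]_   read b → write a, move S, go to Q
Q | aaaaaa[a]_   read a → write a, move R, go to Q
Q | aaaaaaa[_]   read _ → write _, move L, go to R
R | aaaaaa[a]_
M halts after 15 transitions.

15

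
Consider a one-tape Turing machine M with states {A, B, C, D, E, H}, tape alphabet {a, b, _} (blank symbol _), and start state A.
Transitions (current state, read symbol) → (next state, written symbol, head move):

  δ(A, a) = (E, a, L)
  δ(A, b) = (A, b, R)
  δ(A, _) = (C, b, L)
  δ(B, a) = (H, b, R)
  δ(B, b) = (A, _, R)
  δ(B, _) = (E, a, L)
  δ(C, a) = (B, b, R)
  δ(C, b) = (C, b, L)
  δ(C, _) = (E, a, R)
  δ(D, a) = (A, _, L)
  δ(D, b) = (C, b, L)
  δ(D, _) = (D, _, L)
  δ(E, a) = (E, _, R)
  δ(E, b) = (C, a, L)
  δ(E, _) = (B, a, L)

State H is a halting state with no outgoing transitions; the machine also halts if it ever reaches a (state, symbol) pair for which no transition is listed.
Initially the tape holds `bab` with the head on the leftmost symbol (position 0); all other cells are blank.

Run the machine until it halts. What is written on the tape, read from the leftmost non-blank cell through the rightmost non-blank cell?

state=A head=0 tape=_[b]ab__   (A,b)→(A,b,R)
state=A head=1 tape=_b[a]b__   (A,a)→(E,a,L)
state=E head=0 tape=_[b]ab__   (E,b)→(C,a,L)
state=C head=-1 tape=[_]aab__   (C,_)→(E,a,R)
state=E head=0 tape=a[a]ab__   (E,a)→(E,_,R)
state=E head=1 tape=a_[a]b__   (E,a)→(E,_,R)
state=E head=2 tape=a__[b]__   (E,b)→(C,a,L)
state=C head=1 tape=a_[_]a__   (C,_)→(E,a,R)
state=E head=2 tape=a_a[a]__   (E,a)→(E,_,R)
state=E head=3 tape=a_a_[_]_   (E,_)→(B,a,L)
state=B head=2 tape=a_a[_]a_   (B,_)→(E,a,L)
state=E head=1 tape=a_[a]aa_   (E,a)→(E,_,R)
state=E head=2 tape=a__[a]a_   (E,a)→(E,_,R)
state=E head=3 tape=a___[a]_   (E,a)→(E,_,R)
state=E head=4 tape=a____[_]   (E,_)→(B,a,L)
state=B head=3 tape=a___[_]a   (B,_)→(E,a,L)
state=E head=2 tape=a__[_]aa   (E,_)→(B,a,L)
state=B head=1 tape=a_[_]aaa   (B,_)→(E,a,L)
state=E head=0 tape=a[_]aaaa   (E,_)→(B,a,L)
state=B head=-1 tape=[a]aaaaa   (B,a)→(H,b,R)
state=H head=0 tape=b[a]aaaa
The non-blank tape span at halt is baaaaa.

baaaaa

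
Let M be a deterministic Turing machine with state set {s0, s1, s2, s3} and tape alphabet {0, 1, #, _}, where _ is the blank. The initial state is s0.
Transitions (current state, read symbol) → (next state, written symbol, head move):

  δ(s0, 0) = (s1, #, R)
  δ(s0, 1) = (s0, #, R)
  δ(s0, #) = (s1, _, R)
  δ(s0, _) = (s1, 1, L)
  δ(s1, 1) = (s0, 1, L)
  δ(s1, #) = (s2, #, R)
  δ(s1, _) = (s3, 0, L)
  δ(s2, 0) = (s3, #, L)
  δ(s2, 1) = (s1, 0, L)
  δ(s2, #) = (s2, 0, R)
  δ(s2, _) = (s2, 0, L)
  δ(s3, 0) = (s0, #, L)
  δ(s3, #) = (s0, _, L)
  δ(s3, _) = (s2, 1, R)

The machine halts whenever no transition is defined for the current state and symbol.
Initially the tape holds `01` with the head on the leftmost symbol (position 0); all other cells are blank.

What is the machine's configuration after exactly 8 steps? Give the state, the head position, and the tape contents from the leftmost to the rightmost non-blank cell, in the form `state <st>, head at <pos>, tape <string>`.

state s3, head at -2, tape 1#11

s0 | __[0]1   read 0 → write #, move R, go to s1
s1 | __#[1]   read 1 → write 1, move L, go to s0
s0 | __[#]1   read # → write _, move R, go to s1
s1 | ___[1]   read 1 → write 1, move L, go to s0
s0 | __[_]1   read _ → write 1, move L, go to s1
s1 | _[_]11   read _ → write 0, move L, go to s3
s3 | [_]011   read _ → write 1, move R, go to s2
s2 | 1[0]11   read 0 → write #, move L, go to s3
s3 | [1]#11
After 8 steps: state s3, head at -2, tape 1#11.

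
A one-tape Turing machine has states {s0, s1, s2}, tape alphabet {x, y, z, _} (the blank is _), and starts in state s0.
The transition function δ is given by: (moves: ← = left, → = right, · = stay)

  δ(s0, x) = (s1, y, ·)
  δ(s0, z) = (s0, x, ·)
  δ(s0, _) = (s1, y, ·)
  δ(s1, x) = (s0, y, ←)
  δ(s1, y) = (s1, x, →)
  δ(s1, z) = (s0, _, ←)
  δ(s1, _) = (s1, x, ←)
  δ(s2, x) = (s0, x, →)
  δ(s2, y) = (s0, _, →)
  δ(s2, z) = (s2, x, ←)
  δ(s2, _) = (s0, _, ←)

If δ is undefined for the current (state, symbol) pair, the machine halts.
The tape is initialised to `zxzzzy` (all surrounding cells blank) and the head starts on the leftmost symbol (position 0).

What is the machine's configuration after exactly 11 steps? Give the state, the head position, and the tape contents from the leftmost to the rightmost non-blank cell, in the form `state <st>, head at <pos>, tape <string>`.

state=s0 head=0 tape=[z]xzzzy   (s0,z)→(s0,x,·)
state=s0 head=0 tape=[x]xzzzy   (s0,x)→(s1,y,·)
state=s1 head=0 tape=[y]xzzzy   (s1,y)→(s1,x,→)
state=s1 head=1 tape=x[x]zzzy   (s1,x)→(s0,y,←)
state=s0 head=0 tape=[x]yzzzy   (s0,x)→(s1,y,·)
state=s1 head=0 tape=[y]yzzzy   (s1,y)→(s1,x,→)
state=s1 head=1 tape=x[y]zzzy   (s1,y)→(s1,x,→)
state=s1 head=2 tape=xx[z]zzy   (s1,z)→(s0,_,←)
state=s0 head=1 tape=x[x]_zzy   (s0,x)→(s1,y,·)
state=s1 head=1 tape=x[y]_zzy   (s1,y)→(s1,x,→)
state=s1 head=2 tape=xx[_]zzy   (s1,_)→(s1,x,←)
state=s1 head=1 tape=x[x]xzzy
After 11 steps: state s1, head at 1, tape xxxzzy.

state s1, head at 1, tape xxxzzy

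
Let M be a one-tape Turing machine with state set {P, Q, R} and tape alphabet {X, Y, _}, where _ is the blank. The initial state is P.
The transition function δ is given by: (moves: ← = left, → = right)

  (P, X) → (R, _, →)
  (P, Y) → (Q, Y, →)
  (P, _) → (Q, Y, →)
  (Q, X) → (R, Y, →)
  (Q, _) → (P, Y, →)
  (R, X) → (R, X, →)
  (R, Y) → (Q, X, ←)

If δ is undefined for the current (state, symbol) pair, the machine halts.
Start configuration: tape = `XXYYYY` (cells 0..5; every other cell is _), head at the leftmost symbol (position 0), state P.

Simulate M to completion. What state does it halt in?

R

P | [X]XYYYY_   read X → write _, move →, go to R
R | _[X]YYYY_   read X → write X, move →, go to R
R | _X[Y]YYY_   read Y → write X, move ←, go to Q
Q | _[X]XYYY_   read X → write Y, move →, go to R
R | _Y[X]YYY_   read X → write X, move →, go to R
R | _YX[Y]YY_   read Y → write X, move ←, go to Q
Q | _Y[X]XYY_   read X → write Y, move →, go to R
R | _YY[X]YY_   read X → write X, move →, go to R
R | _YYX[Y]Y_   read Y → write X, move ←, go to Q
Q | _YY[X]XY_   read X → write Y, move →, go to R
R | _YYY[X]Y_   read X → write X, move →, go to R
R | _YYYX[Y]_   read Y → write X, move ←, go to Q
Q | _YYY[X]X_   read X → write Y, move →, go to R
R | _YYYY[X]_   read X → write X, move →, go to R
R | _YYYYX[_]
No transition is defined for (R, _); M halts in state R.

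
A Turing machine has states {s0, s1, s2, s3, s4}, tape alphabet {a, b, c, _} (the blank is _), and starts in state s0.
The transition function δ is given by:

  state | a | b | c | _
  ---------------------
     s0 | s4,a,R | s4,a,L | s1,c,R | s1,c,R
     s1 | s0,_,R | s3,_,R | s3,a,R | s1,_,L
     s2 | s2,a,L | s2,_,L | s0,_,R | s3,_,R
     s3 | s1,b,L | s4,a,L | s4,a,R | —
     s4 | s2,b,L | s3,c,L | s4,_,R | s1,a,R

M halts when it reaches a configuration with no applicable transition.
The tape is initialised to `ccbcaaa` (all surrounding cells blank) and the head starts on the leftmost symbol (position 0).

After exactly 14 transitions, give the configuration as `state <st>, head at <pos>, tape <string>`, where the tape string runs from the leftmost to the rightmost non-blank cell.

s0 | [c]cbcaaa   read c → write c, move R, go to s1
s1 | c[c]bcaaa   read c → write a, move R, go to s3
s3 | ca[b]caaa   read b → write a, move L, go to s4
s4 | c[a]acaaa   read a → write b, move L, go to s2
s2 | [c]bacaaa   read c → write _, move R, go to s0
s0 | _[b]acaaa   read b → write a, move L, go to s4
s4 | [_]aacaaa   read _ → write a, move R, go to s1
s1 | a[a]acaaa   read a → write _, move R, go to s0
s0 | a_[a]caaa   read a → write a, move R, go to s4
s4 | a_a[c]aaa   read c → write _, move R, go to s4
s4 | a_a_[a]aa   read a → write b, move L, go to s2
s2 | a_a[_]baa   read _ → write _, move R, go to s3
s3 | a_a_[b]aa   read b → write a, move L, go to s4
s4 | a_a[_]aaa   read _ → write a, move R, go to s1
s1 | a_aa[a]aa
After 14 steps: state s1, head at 4, tape a_aaaaa.

state s1, head at 4, tape a_aaaaa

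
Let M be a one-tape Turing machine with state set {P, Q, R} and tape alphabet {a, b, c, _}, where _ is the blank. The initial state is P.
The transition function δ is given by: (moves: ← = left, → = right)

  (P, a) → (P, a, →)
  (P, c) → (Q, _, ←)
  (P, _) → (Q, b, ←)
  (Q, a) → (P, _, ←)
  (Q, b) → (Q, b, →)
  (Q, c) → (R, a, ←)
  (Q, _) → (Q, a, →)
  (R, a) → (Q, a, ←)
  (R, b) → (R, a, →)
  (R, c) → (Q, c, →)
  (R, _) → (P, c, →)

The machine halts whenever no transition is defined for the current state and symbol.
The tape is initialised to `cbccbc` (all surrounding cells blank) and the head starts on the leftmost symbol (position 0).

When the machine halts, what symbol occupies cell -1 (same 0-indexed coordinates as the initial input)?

state=P head=0 tape=___[c]bccbc   (P,c)→(Q,_,←)
state=Q head=-1 tape=__[_]_bccbc   (Q,_)→(Q,a,→)
state=Q head=0 tape=__a[_]bccbc   (Q,_)→(Q,a,→)
state=Q head=1 tape=__aa[b]ccbc   (Q,b)→(Q,b,→)
state=Q head=2 tape=__aab[c]cbc   (Q,c)→(R,a,←)
state=R head=1 tape=__aa[b]acbc   (R,b)→(R,a,→)
state=R head=2 tape=__aaa[a]cbc   (R,a)→(Q,a,←)
state=Q head=1 tape=__aa[a]acbc   (Q,a)→(P,_,←)
state=P head=0 tape=__a[a]_acbc   (P,a)→(P,a,→)
state=P head=1 tape=__aa[_]acbc   (P,_)→(Q,b,←)
state=Q head=0 tape=__a[a]bacbc   (Q,a)→(P,_,←)
state=P head=-1 tape=__[a]_bacbc   (P,a)→(P,a,→)
state=P head=0 tape=__a[_]bacbc   (P,_)→(Q,b,←)
state=Q head=-1 tape=__[a]bbacbc   (Q,a)→(P,_,←)
state=P head=-2 tape=_[_]_bbacbc   (P,_)→(Q,b,←)
state=Q head=-3 tape=[_]b_bbacbc   (Q,_)→(Q,a,→)
state=Q head=-2 tape=a[b]_bbacbc   (Q,b)→(Q,b,→)
state=Q head=-1 tape=ab[_]bbacbc   (Q,_)→(Q,a,→)
state=Q head=0 tape=aba[b]bacbc   (Q,b)→(Q,b,→)
state=Q head=1 tape=abab[b]acbc   (Q,b)→(Q,b,→)
state=Q head=2 tape=ababb[a]cbc   (Q,a)→(P,_,←)
state=P head=1 tape=abab[b]_cbc
Cell -1 holds a when M halts.

a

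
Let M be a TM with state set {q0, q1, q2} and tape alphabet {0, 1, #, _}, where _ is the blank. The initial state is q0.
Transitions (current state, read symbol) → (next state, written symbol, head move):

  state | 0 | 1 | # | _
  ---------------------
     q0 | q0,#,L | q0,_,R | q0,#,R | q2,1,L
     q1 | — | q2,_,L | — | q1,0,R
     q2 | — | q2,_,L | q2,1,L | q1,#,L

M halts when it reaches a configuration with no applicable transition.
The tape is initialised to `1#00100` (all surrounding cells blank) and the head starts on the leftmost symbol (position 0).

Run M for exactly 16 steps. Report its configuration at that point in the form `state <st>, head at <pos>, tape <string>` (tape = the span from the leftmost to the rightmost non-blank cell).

state q1, head at 0, tape 0#1111#0

q0 | _[1]#00100   read 1 → write _, move R, go to q0
q0 | __[#]00100   read # → write #, move R, go to q0
q0 | __#[0]0100   read 0 → write #, move L, go to q0
q0 | __[#]#0100   read # → write #, move R, go to q0
q0 | __#[#]0100   read # → write #, move R, go to q0
q0 | __##[0]100   read 0 → write #, move L, go to q0
q0 | __#[#]#100   read # → write #, move R, go to q0
q0 | __##[#]100   read # → write #, move R, go to q0
q0 | __###[1]00   read 1 → write _, move R, go to q0
q0 | __###_[0]0   read 0 → write #, move L, go to q0
q0 | __###[_]#0   read _ → write 1, move L, go to q2
q2 | __##[#]1#0   read # → write 1, move L, go to q2
q2 | __#[#]11#0   read # → write 1, move L, go to q2
q2 | __[#]111#0   read # → write 1, move L, go to q2
q2 | _[_]1111#0   read _ → write #, move L, go to q1
q1 | [_]#1111#0   read _ → write 0, move R, go to q1
q1 | 0[#]1111#0
After 16 steps: state q1, head at 0, tape 0#1111#0.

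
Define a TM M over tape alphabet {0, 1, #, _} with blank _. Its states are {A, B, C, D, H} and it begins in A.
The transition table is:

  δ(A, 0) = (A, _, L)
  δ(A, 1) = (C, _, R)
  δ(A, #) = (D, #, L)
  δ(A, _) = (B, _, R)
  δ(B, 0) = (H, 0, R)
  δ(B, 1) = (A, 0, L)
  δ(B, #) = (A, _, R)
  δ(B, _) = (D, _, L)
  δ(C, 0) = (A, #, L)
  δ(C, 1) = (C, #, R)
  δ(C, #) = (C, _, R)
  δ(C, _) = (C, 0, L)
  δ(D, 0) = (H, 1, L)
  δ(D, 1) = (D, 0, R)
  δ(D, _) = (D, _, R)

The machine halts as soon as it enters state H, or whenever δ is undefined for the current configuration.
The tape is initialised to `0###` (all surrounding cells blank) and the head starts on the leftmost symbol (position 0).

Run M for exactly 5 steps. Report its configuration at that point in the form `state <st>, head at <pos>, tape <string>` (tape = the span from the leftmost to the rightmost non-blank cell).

state D, head at 1, tape ###

A | _[0]###   read 0 → write _, move L, go to A
A | [_]_###   read _ → write _, move R, go to B
B | _[_]###   read _ → write _, move L, go to D
D | [_]_###   read _ → write _, move R, go to D
D | _[_]###   read _ → write _, move R, go to D
D | __[#]##
After 5 steps: state D, head at 1, tape ###.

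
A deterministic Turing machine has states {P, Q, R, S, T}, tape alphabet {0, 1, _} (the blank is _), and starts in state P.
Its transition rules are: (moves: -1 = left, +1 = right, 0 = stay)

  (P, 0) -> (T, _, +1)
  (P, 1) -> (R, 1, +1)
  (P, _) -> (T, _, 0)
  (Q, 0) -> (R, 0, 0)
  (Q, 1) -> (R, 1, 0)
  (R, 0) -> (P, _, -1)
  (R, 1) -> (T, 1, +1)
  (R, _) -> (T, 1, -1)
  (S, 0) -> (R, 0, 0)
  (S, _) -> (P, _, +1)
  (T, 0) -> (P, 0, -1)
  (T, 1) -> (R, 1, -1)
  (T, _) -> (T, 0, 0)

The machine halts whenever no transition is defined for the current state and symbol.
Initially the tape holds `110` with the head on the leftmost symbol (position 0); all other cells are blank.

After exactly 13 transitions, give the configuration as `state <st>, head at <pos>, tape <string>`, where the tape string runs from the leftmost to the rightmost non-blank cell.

state T, head at 1, tape 111

P | [1]10   read 1 → write 1, move +1, go to R
R | 1[1]0   read 1 → write 1, move +1, go to T
T | 11[0]   read 0 → write 0, move -1, go to P
P | 1[1]0   read 1 → write 1, move +1, go to R
R | 11[0]   read 0 → write _, move -1, go to P
P | 1[1]_   read 1 → write 1, move +1, go to R
R | 11[_]   read _ → write 1, move -1, go to T
T | 1[1]1   read 1 → write 1, move -1, go to R
R | [1]11   read 1 → write 1, move +1, go to T
T | 1[1]1   read 1 → write 1, move -1, go to R
R | [1]11   read 1 → write 1, move +1, go to T
T | 1[1]1   read 1 → write 1, move -1, go to R
R | [1]11   read 1 → write 1, move +1, go to T
T | 1[1]1
After 13 steps: state T, head at 1, tape 111.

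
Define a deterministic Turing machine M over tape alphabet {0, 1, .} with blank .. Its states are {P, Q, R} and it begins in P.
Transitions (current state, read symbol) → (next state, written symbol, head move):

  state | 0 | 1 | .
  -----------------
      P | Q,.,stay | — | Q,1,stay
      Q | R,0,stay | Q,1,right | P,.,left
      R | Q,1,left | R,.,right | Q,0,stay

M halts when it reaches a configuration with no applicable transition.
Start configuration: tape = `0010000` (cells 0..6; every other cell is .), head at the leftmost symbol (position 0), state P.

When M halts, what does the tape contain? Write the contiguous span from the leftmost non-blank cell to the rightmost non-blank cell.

1.010000

state=P head=0 tape=.[0]010000   (P,0)→(Q,.,stay)
state=Q head=0 tape=.[.]010000   (Q,.)→(P,.,left)
state=P head=-1 tape=[.].010000   (P,.)→(Q,1,stay)
state=Q head=-1 tape=[1].010000   (Q,1)→(Q,1,right)
state=Q head=0 tape=1[.]010000   (Q,.)→(P,.,left)
state=P head=-1 tape=[1].010000
The non-blank tape span at halt is 1.010000.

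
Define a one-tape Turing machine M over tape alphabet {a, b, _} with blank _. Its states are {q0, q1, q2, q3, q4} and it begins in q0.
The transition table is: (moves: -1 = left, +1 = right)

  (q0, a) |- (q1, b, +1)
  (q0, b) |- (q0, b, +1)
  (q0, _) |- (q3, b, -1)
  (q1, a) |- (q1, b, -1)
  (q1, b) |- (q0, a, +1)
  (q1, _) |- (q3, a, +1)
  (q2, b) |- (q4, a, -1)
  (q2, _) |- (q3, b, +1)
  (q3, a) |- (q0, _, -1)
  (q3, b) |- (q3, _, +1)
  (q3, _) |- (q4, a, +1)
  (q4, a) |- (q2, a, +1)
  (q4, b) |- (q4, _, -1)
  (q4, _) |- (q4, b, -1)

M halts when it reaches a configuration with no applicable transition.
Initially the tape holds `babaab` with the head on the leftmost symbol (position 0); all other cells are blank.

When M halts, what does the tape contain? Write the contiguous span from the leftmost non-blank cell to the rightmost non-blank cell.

bbaab__aa

state=q0 head=0 tape=[b]abaab___   (q0,b)→(q0,b,+1)
state=q0 head=1 tape=b[a]baab___   (q0,a)→(q1,b,+1)
state=q1 head=2 tape=bb[b]aab___   (q1,b)→(q0,a,+1)
state=q0 head=3 tape=bba[a]ab___   (q0,a)→(q1,b,+1)
state=q1 head=4 tape=bbab[a]b___   (q1,a)→(q1,b,-1)
state=q1 head=3 tape=bba[b]bb___   (q1,b)→(q0,a,+1)
state=q0 head=4 tape=bbaa[b]b___   (q0,b)→(q0,b,+1)
state=q0 head=5 tape=bbaab[b]___   (q0,b)→(q0,b,+1)
state=q0 head=6 tape=bbaabb[_]__   (q0,_)→(q3,b,-1)
state=q3 head=5 tape=bbaab[b]b__   (q3,b)→(q3,_,+1)
state=q3 head=6 tape=bbaab_[b]__   (q3,b)→(q3,_,+1)
state=q3 head=7 tape=bbaab__[_]_   (q3,_)→(q4,a,+1)
state=q4 head=8 tape=bbaab__a[_]   (q4,_)→(q4,b,-1)
state=q4 head=7 tape=bbaab__[a]b   (q4,a)→(q2,a,+1)
state=q2 head=8 tape=bbaab__a[b]   (q2,b)→(q4,a,-1)
state=q4 head=7 tape=bbaab__[a]a   (q4,a)→(q2,a,+1)
state=q2 head=8 tape=bbaab__a[a]
The non-blank tape span at halt is bbaab__aa.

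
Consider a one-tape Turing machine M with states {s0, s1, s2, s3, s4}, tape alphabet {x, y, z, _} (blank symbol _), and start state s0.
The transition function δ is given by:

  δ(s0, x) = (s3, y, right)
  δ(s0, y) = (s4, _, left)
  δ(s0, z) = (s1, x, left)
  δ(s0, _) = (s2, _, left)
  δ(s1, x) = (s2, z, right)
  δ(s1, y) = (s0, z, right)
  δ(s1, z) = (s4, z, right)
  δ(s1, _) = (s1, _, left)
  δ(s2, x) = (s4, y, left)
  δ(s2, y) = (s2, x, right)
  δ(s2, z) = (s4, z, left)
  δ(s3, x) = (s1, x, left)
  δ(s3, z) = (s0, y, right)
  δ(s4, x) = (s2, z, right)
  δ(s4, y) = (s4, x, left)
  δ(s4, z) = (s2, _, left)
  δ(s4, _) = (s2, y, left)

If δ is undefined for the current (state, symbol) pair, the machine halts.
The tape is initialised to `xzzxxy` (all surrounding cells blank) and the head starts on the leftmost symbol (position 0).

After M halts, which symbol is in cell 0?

y

s0 | [x]zzxxy   read x → write y, move right, go to s3
s3 | y[z]zxxy   read z → write y, move right, go to s0
s0 | yy[z]xxy   read z → write x, move left, go to s1
s1 | y[y]xxxy   read y → write z, move right, go to s0
s0 | yz[x]xxy   read x → write y, move right, go to s3
s3 | yzy[x]xy   read x → write x, move left, go to s1
s1 | yz[y]xxy   read y → write z, move right, go to s0
s0 | yzz[x]xy   read x → write y, move right, go to s3
s3 | yzzy[x]y   read x → write x, move left, go to s1
s1 | yzz[y]xy   read y → write z, move right, go to s0
s0 | yzzz[x]y   read x → write y, move right, go to s3
s3 | yzzzy[y]
Cell 0 holds y when M halts.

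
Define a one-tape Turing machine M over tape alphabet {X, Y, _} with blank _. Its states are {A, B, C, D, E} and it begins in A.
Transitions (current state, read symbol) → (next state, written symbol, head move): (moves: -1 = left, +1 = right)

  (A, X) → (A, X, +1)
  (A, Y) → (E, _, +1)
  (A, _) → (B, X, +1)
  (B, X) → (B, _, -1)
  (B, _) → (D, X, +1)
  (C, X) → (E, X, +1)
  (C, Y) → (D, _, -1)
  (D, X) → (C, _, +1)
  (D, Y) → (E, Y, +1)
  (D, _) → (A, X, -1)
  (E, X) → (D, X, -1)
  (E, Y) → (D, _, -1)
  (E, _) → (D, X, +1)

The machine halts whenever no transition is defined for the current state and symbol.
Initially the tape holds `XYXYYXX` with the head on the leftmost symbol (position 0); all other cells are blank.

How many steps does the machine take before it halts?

31

A | _[X]YXYYXX_   read X → write X, move +1, go to A
A | _X[Y]XYYXX_   read Y → write _, move +1, go to E
E | _X_[X]YYXX_   read X → write X, move -1, go to D
D | _X[_]XYYXX_   read _ → write X, move -1, go to A
A | _[X]XXYYXX_   read X → write X, move +1, go to A
A | _X[X]XYYXX_   read X → write X, move +1, go to A
A | _XX[X]YYXX_   read X → write X, move +1, go to A
A | _XXX[Y]YXX_   read Y → write _, move +1, go to E
E | _XXX_[Y]XX_   read Y → write _, move -1, go to D
D | _XXX[_]_XX_   read _ → write X, move -1, go to A
A | _XX[X]X_XX_   read X → write X, move +1, go to A
A | _XXX[X]_XX_   read X → write X, move +1, go to A
A | _XXXX[_]XX_   read _ → write X, move +1, go to B
B | _XXXXX[X]X_   read X → write _, move -1, go to B
B | _XXXX[X]_X_   read X → write _, move -1, go to B
B | _XXX[X]__X_   read X → write _, move -1, go to B
B | _XX[X]___X_   read X → write _, move -1, go to B
B | _X[X]____X_   read X → write _, move -1, go to B
B | _[X]_____X_   read X → write _, move -1, go to B
B | [_]______X_   read _ → write X, move +1, go to D
D | X[_]_____X_   read _ → write X, move -1, go to A
A | [X]X_____X_   read X → write X, move +1, go to A
A | X[X]_____X_   read X → write X, move +1, go to A
A | XX[_]____X_   read _ → write X, move +1, go to B
B | XXX[_]___X_   read _ → write X, move +1, go to D
D | XXXX[_]__X_   read _ → write X, move -1, go to A
A | XXX[X]X__X_   read X → write X, move +1, go to A
A | XXXX[X]__X_   read X → write X, move +1, go to A
A | XXXXX[_]_X_   read _ → write X, move +1, go to B
B | XXXXXX[_]X_   read _ → write X, move +1, go to D
D | XXXXXXX[X]_   read X → write _, move +1, go to C
C | XXXXXXX_[_]
M halts after 31 transitions.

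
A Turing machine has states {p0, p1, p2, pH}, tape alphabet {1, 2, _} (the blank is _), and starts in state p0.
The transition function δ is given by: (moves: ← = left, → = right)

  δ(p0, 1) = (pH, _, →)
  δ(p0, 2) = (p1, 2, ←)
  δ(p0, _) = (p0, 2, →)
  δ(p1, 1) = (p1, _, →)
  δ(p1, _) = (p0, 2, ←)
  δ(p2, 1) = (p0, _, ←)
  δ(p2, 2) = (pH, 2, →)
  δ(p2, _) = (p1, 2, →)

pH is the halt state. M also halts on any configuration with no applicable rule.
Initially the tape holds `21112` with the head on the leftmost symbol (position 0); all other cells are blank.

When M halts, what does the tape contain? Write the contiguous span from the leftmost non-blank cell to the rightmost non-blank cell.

2221112

p0 | __[2]1112   read 2 → write 2, move ←, go to p1
p1 | _[_]21112   read _ → write 2, move ←, go to p0
p0 | [_]221112   read _ → write 2, move →, go to p0
p0 | 2[2]21112   read 2 → write 2, move ←, go to p1
p1 | [2]221112
The non-blank tape span at halt is 2221112.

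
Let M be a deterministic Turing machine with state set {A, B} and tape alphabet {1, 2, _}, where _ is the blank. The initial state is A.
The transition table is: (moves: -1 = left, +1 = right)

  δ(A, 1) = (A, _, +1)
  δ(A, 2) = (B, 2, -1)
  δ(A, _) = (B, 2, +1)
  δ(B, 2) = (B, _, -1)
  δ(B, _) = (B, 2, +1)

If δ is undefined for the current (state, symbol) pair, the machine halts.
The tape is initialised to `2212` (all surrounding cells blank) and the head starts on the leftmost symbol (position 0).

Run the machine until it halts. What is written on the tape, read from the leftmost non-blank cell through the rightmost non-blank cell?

A | ___[2]212   read 2 → write 2, move -1, go to B
B | __[_]2212   read _ → write 2, move +1, go to B
B | __2[2]212   read 2 → write _, move -1, go to B
B | __[2]_212   read 2 → write _, move -1, go to B
B | _[_]__212   read _ → write 2, move +1, go to B
B | _2[_]_212   read _ → write 2, move +1, go to B
B | _22[_]212   read _ → write 2, move +1, go to B
B | _222[2]12   read 2 → write _, move -1, go to B
B | _22[2]_12   read 2 → write _, move -1, go to B
B | _2[2]__12   read 2 → write _, move -1, go to B
B | _[2]___12   read 2 → write _, move -1, go to B
B | [_]____12   read _ → write 2, move +1, go to B
B | 2[_]___12   read _ → write 2, move +1, go to B
B | 22[_]__12   read _ → write 2, move +1, go to B
B | 222[_]_12   read _ → write 2, move +1, go to B
B | 2222[_]12   read _ → write 2, move +1, go to B
B | 22222[1]2
The non-blank tape span at halt is 2222212.

2222212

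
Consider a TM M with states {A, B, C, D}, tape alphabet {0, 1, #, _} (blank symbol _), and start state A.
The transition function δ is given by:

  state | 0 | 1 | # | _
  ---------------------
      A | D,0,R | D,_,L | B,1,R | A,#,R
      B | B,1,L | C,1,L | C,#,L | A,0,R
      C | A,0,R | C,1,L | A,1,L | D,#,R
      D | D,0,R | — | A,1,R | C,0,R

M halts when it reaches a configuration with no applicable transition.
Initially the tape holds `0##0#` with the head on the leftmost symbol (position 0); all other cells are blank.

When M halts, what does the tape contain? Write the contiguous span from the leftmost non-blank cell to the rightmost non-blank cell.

00001

A | [0]##0#   read 0 → write 0, move R, go to D
D | 0[#]#0#   read # → write 1, move R, go to A
A | 01[#]0#   read # → write 1, move R, go to B
B | 011[0]#   read 0 → write 1, move L, go to B
B | 01[1]1#   read 1 → write 1, move L, go to C
C | 0[1]11#   read 1 → write 1, move L, go to C
C | [0]111#   read 0 → write 0, move R, go to A
A | 0[1]11#   read 1 → write _, move L, go to D
D | [0]_11#   read 0 → write 0, move R, go to D
D | 0[_]11#   read _ → write 0, move R, go to C
C | 00[1]1#   read 1 → write 1, move L, go to C
C | 0[0]11#   read 0 → write 0, move R, go to A
A | 00[1]1#   read 1 → write _, move L, go to D
D | 0[0]_1#   read 0 → write 0, move R, go to D
D | 00[_]1#   read _ → write 0, move R, go to C
C | 000[1]#   read 1 → write 1, move L, go to C
C | 00[0]1#   read 0 → write 0, move R, go to A
A | 000[1]#   read 1 → write _, move L, go to D
D | 00[0]_#   read 0 → write 0, move R, go to D
D | 000[_]#   read _ → write 0, move R, go to C
C | 0000[#]   read # → write 1, move L, go to A
A | 000[0]1   read 0 → write 0, move R, go to D
D | 0000[1]
The non-blank tape span at halt is 00001.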